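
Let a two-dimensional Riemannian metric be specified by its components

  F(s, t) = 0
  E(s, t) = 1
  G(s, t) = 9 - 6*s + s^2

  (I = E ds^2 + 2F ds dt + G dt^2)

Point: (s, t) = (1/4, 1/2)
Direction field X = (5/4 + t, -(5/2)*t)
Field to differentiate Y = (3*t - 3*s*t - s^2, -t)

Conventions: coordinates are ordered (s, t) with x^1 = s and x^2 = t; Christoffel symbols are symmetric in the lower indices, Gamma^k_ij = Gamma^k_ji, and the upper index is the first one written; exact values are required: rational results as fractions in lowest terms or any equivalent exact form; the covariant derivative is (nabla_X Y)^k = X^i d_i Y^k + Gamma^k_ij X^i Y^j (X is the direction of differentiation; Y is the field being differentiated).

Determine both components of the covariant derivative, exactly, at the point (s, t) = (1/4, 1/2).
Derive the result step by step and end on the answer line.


E = 1, F = 0, G = 121/16 at the point
E_s = 0, E_t = 0, F_s = 0, F_t = 0, G_s = -11/2, G_t = 0
EG - F^2 = 121/16;  g^inv = (16/121) * [[121/16, 0], [0, 1]]
first-kind symbols [ij,l] = (1/2)(d_i g_jl + d_j g_il - d_l g_ij): [ss,s] = E_s/2 = 0, [ss,t] = F_s - E_t/2 = 0, [st,s] = E_t/2 = 0, [st,t] = G_s/2 = -11/4, [tt,s] = F_t - G_s/2 = 11/4, [tt,t] = G_t/2 = 0
Gamma^s_ij = (G*[ij,s] - F*[ij,t])/(EG - F^2), Gamma^t_ij = (E*[ij,t] - F*[ij,s])/(EG - F^2)
Gamma_sss = 0, Gamma_sst = 0, Gamma_stt = 11/4, Gamma_tss = 0, Gamma_tst = -4/11, Gamma_ttt = 0
X = (7/4, -5/4), Y = (17/16, -1/2) at the point

Answer: (nabla_X Y)^s = -147/32, (nabla_X Y)^t = 361/176


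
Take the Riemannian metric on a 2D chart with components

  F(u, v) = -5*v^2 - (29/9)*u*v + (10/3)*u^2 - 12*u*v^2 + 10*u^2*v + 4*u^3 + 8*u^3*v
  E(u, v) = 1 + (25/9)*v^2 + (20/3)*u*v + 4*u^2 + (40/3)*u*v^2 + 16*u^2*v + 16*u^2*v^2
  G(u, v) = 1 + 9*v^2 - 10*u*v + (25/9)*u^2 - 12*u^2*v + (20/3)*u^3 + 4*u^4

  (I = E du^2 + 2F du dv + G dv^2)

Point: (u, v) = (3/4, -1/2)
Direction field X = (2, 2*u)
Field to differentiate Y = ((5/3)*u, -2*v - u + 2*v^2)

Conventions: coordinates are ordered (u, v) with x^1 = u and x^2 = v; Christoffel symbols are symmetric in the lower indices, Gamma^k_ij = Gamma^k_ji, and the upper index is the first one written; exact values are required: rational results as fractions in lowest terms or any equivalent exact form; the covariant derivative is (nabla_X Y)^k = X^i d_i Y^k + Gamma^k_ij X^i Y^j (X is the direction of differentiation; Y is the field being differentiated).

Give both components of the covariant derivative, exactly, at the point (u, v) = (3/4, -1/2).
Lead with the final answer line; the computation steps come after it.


Answer: (nabla_X Y)^u = 1426/525, (nabla_X Y)^v = -4489/875

E = 61/36, F = -155/48, G = 1025/64 at the point
E_u = 0, E_v = -70/9, F_u = -35/9, F_v = 247/12, G_u = 217/6, G_v = -93/4
EG - F^2 = 9625/576;  g^inv = (576/9625) * [[1025/64, 155/48], [155/48, 61/36]]
first-kind symbols [ij,l] = (1/2)(d_i g_jl + d_j g_il - d_l g_ij): [uu,u] = E_u/2 = 0, [uu,v] = F_u - E_v/2 = 0, [uv,u] = E_v/2 = -35/9, [uv,v] = G_u/2 = 217/12, [vv,u] = F_v - G_u/2 = 5/2, [vv,v] = G_v/2 = -93/8
Gamma^u_ij = (G*[ij,u] - F*[ij,v])/(EG - F^2), Gamma^v_ij = (E*[ij,v] - F*[ij,u])/(EG - F^2)
Gamma_uuu = 0, Gamma_uuv = -64/275, Gamma_uvv = 288/1925, Gamma_vuu = 0, Gamma_vuv = 1488/1375, Gamma_vvv = -6696/9625
X = (2, 3/2), Y = (5/4, 3/4) at the point


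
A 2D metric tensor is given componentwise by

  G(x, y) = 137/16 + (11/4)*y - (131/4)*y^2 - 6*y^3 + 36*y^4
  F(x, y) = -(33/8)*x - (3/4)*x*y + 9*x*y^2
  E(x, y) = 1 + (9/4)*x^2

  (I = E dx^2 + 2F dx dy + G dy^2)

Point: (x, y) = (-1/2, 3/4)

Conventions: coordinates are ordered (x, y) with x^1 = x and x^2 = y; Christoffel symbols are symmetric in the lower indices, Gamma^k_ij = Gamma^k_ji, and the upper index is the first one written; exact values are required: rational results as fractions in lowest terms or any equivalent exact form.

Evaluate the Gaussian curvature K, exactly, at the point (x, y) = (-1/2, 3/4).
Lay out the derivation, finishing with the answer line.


E = 25/16, F = -3/16, G = 17/16, EG - F^2 = 13/8 at the point
E_x = -9/4, E_y = 0, F_x = 3/8, F_y = -51/8, G_x = 0, G_y = 17/4
E_yy = 0, F_xy = 51/4, G_xx = 0
K follows from Brioschi's formula, (det M1 - det M2)/(EG - F^2)^2.
M1 = [[-E_yy/2 + F_xy - G_xx/2, E_x/2, F_x - E_y/2], [F_y - G_x/2, E, F], [G_y/2, F, G]] = [[51/4, -9/8, 3/8], [-51/8, 25/16, -3/16], [17/8, -3/16, 17/16]]; det M1 = 51/4
M2 = [[0, E_y/2, G_x/2], [E_y/2, E, F], [G_x/2, F, G]] = [[0, 0, 0], [0, 25/16, -3/16], [0, -3/16, 17/16]]; det M2 = 0
det M1 - det M2 = 51/4; K = 51/4 / (13/8)^2 = 816/169

Answer: K = 816/169


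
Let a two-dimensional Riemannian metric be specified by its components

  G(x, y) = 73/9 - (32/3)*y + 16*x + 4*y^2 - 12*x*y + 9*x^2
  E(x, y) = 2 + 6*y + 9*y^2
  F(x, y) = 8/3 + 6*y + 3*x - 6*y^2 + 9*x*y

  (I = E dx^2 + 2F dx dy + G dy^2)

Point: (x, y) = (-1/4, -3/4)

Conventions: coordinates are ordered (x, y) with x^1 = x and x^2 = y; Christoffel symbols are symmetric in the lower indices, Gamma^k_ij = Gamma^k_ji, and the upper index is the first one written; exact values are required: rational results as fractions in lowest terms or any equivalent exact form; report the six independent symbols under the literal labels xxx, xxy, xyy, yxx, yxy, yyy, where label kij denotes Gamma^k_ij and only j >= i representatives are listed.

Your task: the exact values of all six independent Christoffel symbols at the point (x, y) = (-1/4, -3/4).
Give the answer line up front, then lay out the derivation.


Answer: Gamma_xxx = 0, Gamma_xxy = -54/205, Gamma_xyy = 36/205, Gamma_yxx = 0, Gamma_yxy = 18/25, Gamma_yyy = -12/25

E = 41/16, F = -205/48, G = 1825/144 at the point
E_x = 0, E_y = -15/2, F_x = -15/4, F_y = 51/4, G_x = 41/2, G_y = -41/3
EG - F^2 = 1025/72;  g^inv = (72/1025) * [[1825/144, 205/48], [205/48, 41/16]]
first-kind symbols [ij,l] = (1/2)(d_i g_jl + d_j g_il - d_l g_ij): [xx,x] = E_x/2 = 0, [xx,y] = F_x - E_y/2 = 0, [xy,x] = E_y/2 = -15/4, [xy,y] = G_x/2 = 41/4, [yy,x] = F_y - G_x/2 = 5/2, [yy,y] = G_y/2 = -41/6
Gamma^x_ij = (G*[ij,x] - F*[ij,y])/(EG - F^2), Gamma^y_ij = (E*[ij,y] - F*[ij,x])/(EG - F^2)


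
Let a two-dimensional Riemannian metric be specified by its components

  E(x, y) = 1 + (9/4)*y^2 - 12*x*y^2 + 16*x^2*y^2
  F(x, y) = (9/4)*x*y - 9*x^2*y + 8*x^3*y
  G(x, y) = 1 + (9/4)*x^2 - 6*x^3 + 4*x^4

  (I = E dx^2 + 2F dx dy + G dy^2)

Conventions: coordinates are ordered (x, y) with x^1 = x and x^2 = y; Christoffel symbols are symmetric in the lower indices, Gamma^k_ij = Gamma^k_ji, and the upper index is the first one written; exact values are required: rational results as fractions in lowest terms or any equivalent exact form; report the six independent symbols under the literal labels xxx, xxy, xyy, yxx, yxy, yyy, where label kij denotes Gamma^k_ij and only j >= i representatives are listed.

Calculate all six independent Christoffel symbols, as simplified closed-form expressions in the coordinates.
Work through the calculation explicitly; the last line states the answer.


E = 1 + (9/4)*y^2 - 12*x*y^2 + 16*x^2*y^2; F = (9/4)*x*y - 9*x^2*y + 8*x^3*y; G = 1 + (9/4)*x^2 - 6*x^3 + 4*x^4
Gamma^k_ij = (1/2) g^{kl} (d_i g_jl + d_j g_il - d_l g_ij), with g^inv = (1/(EG-F^2)) [[G, -F], [-F, E]]
first partials: E_x = -12*y^2 + 32*x*y^2, E_y = (9/2)*y - 24*x*y + 32*x^2*y, F_x = (9/4)*y - 18*x*y + 24*x^2*y, F_y = (9/4)*x - 9*x^2 + 8*x^3, G_x = (9/2)*x - 18*x^2 + 16*x^3, G_y = 0
D = EG - F^2 = 1 + (9/4)*y^2 + (9/4)*x^2 - 12*x*y^2 - 6*x^3 + 16*x^2*y^2 + 4*x^4
expanded: Gamma^x_xx = (G E_x - 2F F_x + F E_y)/(2D), Gamma^x_xy = (G E_y - F G_x)/(2D), Gamma^x_yy = (2G F_y - G G_x - F G_y)/(2D), Gamma^y_xx = (2E F_x - E E_y - F E_x)/(2D), Gamma^y_xy = (E G_x - F E_y)/(2D), Gamma^y_yy = (E G_y - 2F F_y + F G_x)/(2D); substitute and cancel common factors

Answer: Gamma_xxx = (64*x*y^2 - 24*y^2)/(16*x^4 - 24*x^3 + 64*x^2*y^2 + 9*x^2 - 48*x*y^2 + 9*y^2 + 4), Gamma_xxy = (64*x^2*y - 48*x*y + 9*y)/(16*x^4 - 24*x^3 + 64*x^2*y^2 + 9*x^2 - 48*x*y^2 + 9*y^2 + 4), Gamma_xyy = 0, Gamma_yxx = (32*x^2*y - 24*x*y)/(16*x^4 - 24*x^3 + 64*x^2*y^2 + 9*x^2 - 48*x*y^2 + 9*y^2 + 4), Gamma_yxy = (32*x^3 - 36*x^2 + 9*x)/(16*x^4 - 24*x^3 + 64*x^2*y^2 + 9*x^2 - 48*x*y^2 + 9*y^2 + 4), Gamma_yyy = 0


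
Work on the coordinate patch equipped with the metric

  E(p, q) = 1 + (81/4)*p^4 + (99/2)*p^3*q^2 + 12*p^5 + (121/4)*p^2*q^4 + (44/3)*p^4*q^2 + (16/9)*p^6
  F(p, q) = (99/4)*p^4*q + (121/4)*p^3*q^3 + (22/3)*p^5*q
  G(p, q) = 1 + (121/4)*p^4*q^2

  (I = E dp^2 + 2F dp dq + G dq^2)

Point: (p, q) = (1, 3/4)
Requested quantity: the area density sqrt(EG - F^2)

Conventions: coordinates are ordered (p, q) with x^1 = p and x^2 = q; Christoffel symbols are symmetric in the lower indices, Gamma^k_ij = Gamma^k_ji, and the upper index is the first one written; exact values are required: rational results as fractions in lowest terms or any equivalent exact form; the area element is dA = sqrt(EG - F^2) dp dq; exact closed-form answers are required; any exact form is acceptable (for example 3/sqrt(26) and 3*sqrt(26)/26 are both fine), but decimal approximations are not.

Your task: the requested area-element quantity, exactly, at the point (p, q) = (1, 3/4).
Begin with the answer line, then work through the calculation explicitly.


Answer: sqrt(EG - F^2) = sqrt(900481)/96

E = 743665/9216, F = 9427/256, G = 1153/64; EG - F^2 = 900481/9216


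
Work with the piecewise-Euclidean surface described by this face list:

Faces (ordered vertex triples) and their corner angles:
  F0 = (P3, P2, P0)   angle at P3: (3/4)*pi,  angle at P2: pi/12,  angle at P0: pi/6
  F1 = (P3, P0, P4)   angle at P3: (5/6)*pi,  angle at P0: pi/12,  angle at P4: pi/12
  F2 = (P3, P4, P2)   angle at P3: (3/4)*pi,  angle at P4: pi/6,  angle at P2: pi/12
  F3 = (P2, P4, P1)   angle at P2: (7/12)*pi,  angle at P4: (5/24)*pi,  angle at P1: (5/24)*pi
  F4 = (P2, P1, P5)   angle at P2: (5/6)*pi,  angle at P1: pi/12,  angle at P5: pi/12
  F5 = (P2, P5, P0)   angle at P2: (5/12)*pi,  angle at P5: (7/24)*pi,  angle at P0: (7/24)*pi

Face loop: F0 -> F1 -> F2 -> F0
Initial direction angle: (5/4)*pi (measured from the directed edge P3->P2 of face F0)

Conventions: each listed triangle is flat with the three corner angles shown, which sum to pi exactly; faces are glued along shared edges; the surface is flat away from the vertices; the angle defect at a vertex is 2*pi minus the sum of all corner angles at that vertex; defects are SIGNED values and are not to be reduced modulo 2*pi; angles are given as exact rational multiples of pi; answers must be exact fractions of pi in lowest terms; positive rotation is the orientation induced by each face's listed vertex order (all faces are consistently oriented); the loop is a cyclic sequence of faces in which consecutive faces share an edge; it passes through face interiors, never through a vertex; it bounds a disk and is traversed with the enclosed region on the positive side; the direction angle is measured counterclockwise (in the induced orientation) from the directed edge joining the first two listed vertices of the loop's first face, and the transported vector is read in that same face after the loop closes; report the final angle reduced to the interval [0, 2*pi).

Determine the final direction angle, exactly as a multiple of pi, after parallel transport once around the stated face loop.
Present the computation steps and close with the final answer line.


enclosed vertex P3: corner angles sum to (7/3)*pi, defect = 2*pi - (7/3)*pi = -pi/3
summing the enclosed defects onto the initial angle, mod 2*pi in the induced orientation:
final angle = (5/4)*pi - pi/3 = (11/12)*pi (mod 2*pi)

Answer: final direction angle = (11/12)*pi


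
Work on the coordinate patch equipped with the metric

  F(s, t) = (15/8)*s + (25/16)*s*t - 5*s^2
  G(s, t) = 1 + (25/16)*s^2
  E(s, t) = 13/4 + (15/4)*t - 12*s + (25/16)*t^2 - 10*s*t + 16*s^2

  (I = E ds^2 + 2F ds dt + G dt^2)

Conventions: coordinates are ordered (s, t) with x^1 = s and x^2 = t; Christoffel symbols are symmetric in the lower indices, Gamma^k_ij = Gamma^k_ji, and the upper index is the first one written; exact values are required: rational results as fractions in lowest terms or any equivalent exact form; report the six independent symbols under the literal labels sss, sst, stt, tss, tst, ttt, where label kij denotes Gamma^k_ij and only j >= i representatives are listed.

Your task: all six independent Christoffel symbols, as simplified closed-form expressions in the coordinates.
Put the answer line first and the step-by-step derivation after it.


Answer: Gamma_sss = (256*s - 80*t - 96)/(281*s^2 - 160*s*t - 192*s + 25*t^2 + 60*t + 52), Gamma_sst = (-80*s + 25*t + 30)/(281*s^2 - 160*s*t - 192*s + 25*t^2 + 60*t + 52), Gamma_stt = 0, Gamma_tss = -80*s/(281*s^2 - 160*s*t - 192*s + 25*t^2 + 60*t + 52), Gamma_tst = 25*s/(281*s^2 - 160*s*t - 192*s + 25*t^2 + 60*t + 52), Gamma_ttt = 0

E = 13/4 + (15/4)*t - 12*s + (25/16)*t^2 - 10*s*t + 16*s^2; F = (15/8)*s + (25/16)*s*t - 5*s^2; G = 1 + (25/16)*s^2
Gamma^k_ij = (1/2) g^{kl} (d_i g_jl + d_j g_il - d_l g_ij), with g^inv = (1/(EG-F^2)) [[G, -F], [-F, E]]
first partials: E_s = -12 - 10*t + 32*s, E_t = 15/4 + (25/8)*t - 10*s, F_s = 15/8 + (25/16)*t - 10*s, F_t = (25/16)*s, G_s = (25/8)*s, G_t = 0
D = EG - F^2 = 13/4 + (15/4)*t - 12*s + (25/16)*t^2 - 10*s*t + (281/16)*s^2
expanded: Gamma^s_ss = (G E_s - 2F F_s + F E_t)/(2D), Gamma^s_st = (G E_t - F G_s)/(2D), Gamma^s_tt = (2G F_t - G G_s - F G_t)/(2D), Gamma^t_ss = (2E F_s - E E_t - F E_s)/(2D), Gamma^t_st = (E G_s - F E_t)/(2D), Gamma^t_tt = (E G_t - 2F F_t + F G_s)/(2D); substitute and cancel common factors


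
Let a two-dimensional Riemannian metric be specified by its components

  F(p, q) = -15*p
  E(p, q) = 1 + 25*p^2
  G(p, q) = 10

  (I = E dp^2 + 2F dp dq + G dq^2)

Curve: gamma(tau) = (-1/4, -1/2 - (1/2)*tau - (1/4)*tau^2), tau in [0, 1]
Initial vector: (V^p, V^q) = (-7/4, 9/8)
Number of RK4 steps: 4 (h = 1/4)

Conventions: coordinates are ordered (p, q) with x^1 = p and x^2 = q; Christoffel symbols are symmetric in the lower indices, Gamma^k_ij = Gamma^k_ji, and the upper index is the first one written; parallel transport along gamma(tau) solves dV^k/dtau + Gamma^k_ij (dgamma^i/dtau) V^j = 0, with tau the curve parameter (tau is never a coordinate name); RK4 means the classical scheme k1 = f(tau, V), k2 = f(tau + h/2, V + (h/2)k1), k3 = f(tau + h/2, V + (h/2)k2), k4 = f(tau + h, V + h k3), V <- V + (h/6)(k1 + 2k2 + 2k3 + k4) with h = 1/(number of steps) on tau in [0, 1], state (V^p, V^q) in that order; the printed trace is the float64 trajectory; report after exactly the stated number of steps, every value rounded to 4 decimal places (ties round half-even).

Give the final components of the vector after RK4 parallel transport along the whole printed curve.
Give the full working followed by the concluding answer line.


gamma'(tau) = (0, -1/2 - (1/2)*tau); f(tau, V)^k = -Gamma^k_ij(gamma(tau)) gamma'^i(tau) V^j; h = 1/4; intermediate values shown to 6 dp
curve data and Christoffel symbols at the stage parameters:
  tau = 0.000000: gamma = (-0.250000, -0.500000), gamma' = (0.000000, -0.500000); Gamma_ppp = -0.540541, Gamma_ppq = 0.000000, Gamma_pqq = 0.000000, Gamma_qpp = -1.297297, Gamma_qpq = 0.000000, Gamma_qqq = 0.000000
  tau = 0.125000: gamma = (-0.250000, -0.566406), gamma' = (0.000000, -0.562500); Gamma_ppp = -0.540541, Gamma_ppq = 0.000000, Gamma_pqq = 0.000000, Gamma_qpp = -1.297297, Gamma_qpq = 0.000000, Gamma_qqq = 0.000000
  tau = 0.250000: gamma = (-0.250000, -0.640625), gamma' = (0.000000, -0.625000); Gamma_ppp = -0.540541, Gamma_ppq = 0.000000, Gamma_pqq = 0.000000, Gamma_qpp = -1.297297, Gamma_qpq = 0.000000, Gamma_qqq = 0.000000
  tau = 0.375000: gamma = (-0.250000, -0.722656), gamma' = (0.000000, -0.687500); Gamma_ppp = -0.540541, Gamma_ppq = 0.000000, Gamma_pqq = 0.000000, Gamma_qpp = -1.297297, Gamma_qpq = 0.000000, Gamma_qqq = 0.000000
  tau = 0.500000: gamma = (-0.250000, -0.812500), gamma' = (0.000000, -0.750000); Gamma_ppp = -0.540541, Gamma_ppq = 0.000000, Gamma_pqq = 0.000000, Gamma_qpp = -1.297297, Gamma_qpq = 0.000000, Gamma_qqq = 0.000000
  tau = 0.625000: gamma = (-0.250000, -0.910156), gamma' = (0.000000, -0.812500); Gamma_ppp = -0.540541, Gamma_ppq = 0.000000, Gamma_pqq = 0.000000, Gamma_qpp = -1.297297, Gamma_qpq = 0.000000, Gamma_qqq = 0.000000
  tau = 0.750000: gamma = (-0.250000, -1.015625), gamma' = (0.000000, -0.875000); Gamma_ppp = -0.540541, Gamma_ppq = 0.000000, Gamma_pqq = 0.000000, Gamma_qpp = -1.297297, Gamma_qpq = 0.000000, Gamma_qqq = 0.000000
  tau = 0.875000: gamma = (-0.250000, -1.128906), gamma' = (0.000000, -0.937500); Gamma_ppp = -0.540541, Gamma_ppq = 0.000000, Gamma_pqq = 0.000000, Gamma_qpp = -1.297297, Gamma_qpq = 0.000000, Gamma_qqq = 0.000000
  tau = 1.000000: gamma = (-0.250000, -1.250000), gamma' = (0.000000, -1.000000); Gamma_ppp = -0.540541, Gamma_ppq = 0.000000, Gamma_pqq = 0.000000, Gamma_qpp = -1.297297, Gamma_qpq = 0.000000, Gamma_qqq = 0.000000
step 0: V^p = -1.7500, V^q = 1.1250
step 1: k1 = (0.000000, 0.000000), k2 = (0.000000, 0.000000), k3 = (0.000000, 0.000000), k4 = (0.000000, 0.000000); V <- V + (h/6)(k1 + 2k2 + 2k3 + k4): V^p = -1.7500, V^q = 1.1250
step 2: k1 = (0.000000, 0.000000), k2 = (0.000000, 0.000000), k3 = (0.000000, 0.000000), k4 = (0.000000, 0.000000); V <- V + (h/6)(k1 + 2k2 + 2k3 + k4): V^p = -1.7500, V^q = 1.1250
step 3: k1 = (0.000000, 0.000000), k2 = (0.000000, 0.000000), k3 = (0.000000, 0.000000), k4 = (0.000000, 0.000000); V <- V + (h/6)(k1 + 2k2 + 2k3 + k4): V^p = -1.7500, V^q = 1.1250
step 4: k1 = (0.000000, 0.000000), k2 = (0.000000, 0.000000), k3 = (0.000000, 0.000000), k4 = (0.000000, 0.000000); V <- V + (h/6)(k1 + 2k2 + 2k3 + k4): V^p = -1.7500, V^q = 1.1250

Answer: V^p = -1.7500, V^q = 1.1250


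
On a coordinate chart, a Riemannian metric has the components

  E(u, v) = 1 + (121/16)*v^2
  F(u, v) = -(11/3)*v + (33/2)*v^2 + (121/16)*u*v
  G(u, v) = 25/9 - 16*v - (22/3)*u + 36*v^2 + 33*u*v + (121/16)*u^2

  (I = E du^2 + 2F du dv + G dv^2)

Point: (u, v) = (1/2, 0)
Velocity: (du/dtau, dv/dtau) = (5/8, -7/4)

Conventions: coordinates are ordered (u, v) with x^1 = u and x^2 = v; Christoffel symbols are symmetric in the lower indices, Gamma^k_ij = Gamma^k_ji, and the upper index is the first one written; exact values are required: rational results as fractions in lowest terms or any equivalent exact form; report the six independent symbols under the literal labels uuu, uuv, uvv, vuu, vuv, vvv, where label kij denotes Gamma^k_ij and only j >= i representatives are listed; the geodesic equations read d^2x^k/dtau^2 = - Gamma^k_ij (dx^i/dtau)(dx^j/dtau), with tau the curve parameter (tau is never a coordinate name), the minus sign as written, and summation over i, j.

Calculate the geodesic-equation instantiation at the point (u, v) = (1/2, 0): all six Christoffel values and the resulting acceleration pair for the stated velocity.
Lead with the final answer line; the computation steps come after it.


Answer: Gamma_uuu = 0, Gamma_uuv = 0, Gamma_uvv = 0, Gamma_vuu = 0, Gamma_vuv = 66/577, Gamma_vvv = 144/577; accelerations (d^2u/dtau^2, d^2v/dtau^2) = (0, -2373/4616)

E = 1, F = 0, G = 577/576 at the point
E_u = 0, E_v = 0, F_u = 0, F_v = 11/96, G_u = 11/48, G_v = 1/2
EG - F^2 = 577/576;  g^inv = (576/577) * [[577/576, 0], [0, 1]]
first-kind symbols [ij,l] = (1/2)(d_i g_jl + d_j g_il - d_l g_ij): [uu,u] = E_u/2 = 0, [uu,v] = F_u - E_v/2 = 0, [uv,u] = E_v/2 = 0, [uv,v] = G_u/2 = 11/96, [vv,u] = F_v - G_u/2 = 0, [vv,v] = G_v/2 = 1/4
Gamma^u_ij = (G*[ij,u] - F*[ij,v])/(EG - F^2), Gamma^v_ij = (E*[ij,v] - F*[ij,u])/(EG - F^2)
Gamma_uuu = 0, Gamma_uuv = 0, Gamma_uvv = 0, Gamma_vuu = 0, Gamma_vuv = 66/577, Gamma_vvv = 144/577
d^2u/dtau^2 = -(Gamma_uuu*(5/8)^2 + 2*Gamma_uuv*(5/8)*(-7/4) + Gamma_uvv*(-7/4)^2) = 0
d^2v/dtau^2 = -(Gamma_vuu*(5/8)^2 + 2*Gamma_vuv*(5/8)*(-7/4) + Gamma_vvv*(-7/4)^2) = -2373/4616


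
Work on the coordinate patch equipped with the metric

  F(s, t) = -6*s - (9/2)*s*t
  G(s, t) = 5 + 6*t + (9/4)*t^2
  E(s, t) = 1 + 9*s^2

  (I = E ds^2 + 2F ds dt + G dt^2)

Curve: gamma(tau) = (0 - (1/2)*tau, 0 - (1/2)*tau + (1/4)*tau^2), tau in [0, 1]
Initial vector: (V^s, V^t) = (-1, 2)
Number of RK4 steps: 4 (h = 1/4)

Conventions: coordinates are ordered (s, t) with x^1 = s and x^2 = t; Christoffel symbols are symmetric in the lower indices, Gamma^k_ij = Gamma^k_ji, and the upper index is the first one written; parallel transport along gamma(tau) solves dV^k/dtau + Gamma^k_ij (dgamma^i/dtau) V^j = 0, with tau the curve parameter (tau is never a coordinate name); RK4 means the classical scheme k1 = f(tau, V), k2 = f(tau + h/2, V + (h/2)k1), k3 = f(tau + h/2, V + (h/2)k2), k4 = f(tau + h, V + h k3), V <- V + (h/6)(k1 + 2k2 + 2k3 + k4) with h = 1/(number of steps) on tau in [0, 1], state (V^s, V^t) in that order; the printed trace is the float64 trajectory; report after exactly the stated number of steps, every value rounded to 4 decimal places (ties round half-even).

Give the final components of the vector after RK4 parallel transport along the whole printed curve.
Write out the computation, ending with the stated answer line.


gamma'(tau) = (-1/2, -1/2 + (1/2)*tau); f(tau, V)^k = -Gamma^k_ij(gamma(tau)) gamma'^i(tau) V^j; h = 1/4; intermediate values shown to 6 dp
curve data and Christoffel symbols at the stage parameters:
  tau = 0.000000: gamma = (0.000000, 0.000000), gamma' = (-0.500000, -0.500000); Gamma_sss = 0.000000, Gamma_sst = 0.000000, Gamma_stt = 0.000000, Gamma_tss = -1.200000, Gamma_tst = 0.000000, Gamma_ttt = 0.600000
  tau = 0.125000: gamma = (-0.062500, -0.058594), gamma' = (-0.500000, -0.437500); Gamma_sss = -0.119902, Gamma_sst = 0.000000, Gamma_stt = 0.059951, Gamma_tss = -1.222754, Gamma_tst = 0.000000, Gamma_ttt = 0.611377
  tau = 0.250000: gamma = (-0.125000, -0.109375), gamma' = (-0.500000, -0.375000); Gamma_sss = -0.249374, Gamma_sst = 0.000000, Gamma_stt = 0.124687, Gamma_tss = -1.220895, Gamma_tst = 0.000000, Gamma_ttt = 0.610447
  tau = 0.375000: gamma = (-0.187500, -0.152344), gamma' = (-0.500000, -0.312500); Gamma_sss = -0.378825, Gamma_sst = 0.000000, Gamma_stt = 0.189413, Gamma_tss = -1.193036, Gamma_tst = 0.000000, Gamma_ttt = 0.596518
  tau = 0.500000: gamma = (-0.250000, -0.187500), gamma' = (-0.500000, -0.250000); Gamma_sss = -0.498162, Gamma_sst = 0.000000, Gamma_stt = 0.249081, Gamma_tss = -1.141622, Gamma_tst = 0.000000, Gamma_ttt = 0.570811
  tau = 0.625000: gamma = (-0.312500, -0.214844), gamma' = (-0.500000, -0.187500); Gamma_sss = -0.599208, Gamma_sst = 0.000000, Gamma_stt = 0.299604, Gamma_tss = -1.072332, Gamma_tst = 0.000000, Gamma_ttt = 0.536166
  tau = 0.750000: gamma = (-0.375000, -0.234375), gamma' = (-0.500000, -0.125000); Gamma_sss = -0.677307, Gamma_sst = 0.000000, Gamma_stt = 0.338653, Gamma_tss = -0.992443, Gamma_tst = 0.000000, Gamma_ttt = 0.496221
  tau = 0.875000: gamma = (-0.437500, -0.246094), gamma' = (-0.500000, -0.062500); Gamma_sss = -0.731557, Gamma_sst = 0.000000, Gamma_stt = 0.365778, Gamma_tss = -0.909003, Gamma_tst = 0.000000, Gamma_ttt = 0.454501
  tau = 1.000000: gamma = (-0.500000, -0.250000), gamma' = (-0.500000, 0.000000); Gamma_sss = -0.763926, Gamma_sst = 0.000000, Gamma_stt = 0.381963, Gamma_tss = -0.827586, Gamma_tst = 0.000000, Gamma_ttt = 0.413793
step 0: V^s = -1.0000, V^t = 2.0000
step 1: k1 = (0.000000, 1.200000), k2 = (0.116343, 1.186453), k3 = (0.115426, 1.177109), k4 = (0.228364, 1.118033); V <- V + (h/6)(k1 + 2k2 + 2k3 + k4): V^s = -0.9712, V^t = 2.2935
step 2: k1 = (0.228333, 1.117883), k2 = (0.322575, 1.015888), k3 = (0.319589, 1.006484), k4 = (0.380488, 0.871951); V <- V + (h/6)(k1 + 2k2 + 2k3 + k4): V^s = -0.8923, V^t = 2.5450
step 3: k1 = (0.380730, 0.872505), k2 = (0.402168, 0.719713), k3 = (0.400292, 0.716356), k4 = (0.383602, 0.562083); V <- V + (h/6)(k1 + 2k2 + 2k3 + k4): V^s = -0.7936, V^t = 2.7244
step 4: k1 = (0.384075, 0.562777), k2 = (0.336602, 0.418248), k3 = (0.338360, 0.420432), k4 = (0.270804, 0.293371); V <- V + (h/6)(k1 + 2k2 + 2k3 + k4): V^s = -0.7100, V^t = 2.8300

Answer: V^s = -0.7100, V^t = 2.8300


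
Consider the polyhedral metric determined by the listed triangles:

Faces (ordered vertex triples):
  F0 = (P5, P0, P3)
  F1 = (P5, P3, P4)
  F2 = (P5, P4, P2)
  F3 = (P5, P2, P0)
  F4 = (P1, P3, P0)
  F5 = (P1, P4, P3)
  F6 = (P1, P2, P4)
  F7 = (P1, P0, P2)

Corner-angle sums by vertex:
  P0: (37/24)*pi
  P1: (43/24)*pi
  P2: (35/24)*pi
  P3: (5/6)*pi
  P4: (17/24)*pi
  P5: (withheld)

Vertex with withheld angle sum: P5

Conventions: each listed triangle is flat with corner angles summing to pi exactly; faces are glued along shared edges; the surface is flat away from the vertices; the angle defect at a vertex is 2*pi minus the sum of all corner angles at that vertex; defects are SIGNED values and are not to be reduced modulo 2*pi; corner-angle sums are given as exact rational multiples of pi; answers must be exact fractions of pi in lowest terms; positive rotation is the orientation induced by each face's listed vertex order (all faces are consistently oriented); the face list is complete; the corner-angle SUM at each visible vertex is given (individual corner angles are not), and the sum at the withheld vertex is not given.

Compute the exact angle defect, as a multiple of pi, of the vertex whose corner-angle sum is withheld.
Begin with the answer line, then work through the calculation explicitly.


Answer: defect(P5) = pi/3

V = 6, E = 12, F = 8; chi = V - E + F = 2
Gauss-Bonnet: total defect = 2*pi*chi = 4*pi; visible defects sum to (11/3)*pi


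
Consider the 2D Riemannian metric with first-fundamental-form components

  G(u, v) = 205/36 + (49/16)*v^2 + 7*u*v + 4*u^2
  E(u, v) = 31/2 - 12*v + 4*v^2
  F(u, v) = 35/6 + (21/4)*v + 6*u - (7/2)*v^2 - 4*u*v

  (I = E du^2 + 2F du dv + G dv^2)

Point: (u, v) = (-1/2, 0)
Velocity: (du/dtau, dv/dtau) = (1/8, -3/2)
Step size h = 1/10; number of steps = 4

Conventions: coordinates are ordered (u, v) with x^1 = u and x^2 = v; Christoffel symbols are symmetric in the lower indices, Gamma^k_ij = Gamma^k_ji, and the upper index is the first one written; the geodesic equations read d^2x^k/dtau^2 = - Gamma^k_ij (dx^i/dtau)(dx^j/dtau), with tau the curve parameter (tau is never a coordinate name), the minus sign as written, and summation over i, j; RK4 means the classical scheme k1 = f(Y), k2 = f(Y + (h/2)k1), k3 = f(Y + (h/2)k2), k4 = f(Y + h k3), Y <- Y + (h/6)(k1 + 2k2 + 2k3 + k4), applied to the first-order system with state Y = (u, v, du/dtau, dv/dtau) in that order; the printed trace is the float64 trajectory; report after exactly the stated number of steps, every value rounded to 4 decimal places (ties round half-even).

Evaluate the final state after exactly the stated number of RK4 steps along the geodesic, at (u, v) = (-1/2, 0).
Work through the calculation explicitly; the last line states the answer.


f(Y) = (du/dtau, dv/dtau, -Gamma^u_ij Y'^i Y'^j, -Gamma^v_ij Y'^i Y'^j) with the Gammas evaluated at the stage position; h = 0.100000; intermediate values shown to 6 dp
step 0: u = -0.5000, v = 0.0000, du/dtau = 0.1250, dv/dtau = -1.5000
step 1:
  k1: at (u, v) = (-0.500000, 0.000000), (du/dtau, dv/dtau) = (0.125000, -1.500000); Gamma_uuu = -0.355143, Gamma_uuv = -0.360366, Gamma_uvv = 0.698607, Gamma_vuu = 1.942841, Gamma_vuv = -0.146235, Gamma_vvv = -0.557087; k1 = (0.125000, -1.500000, -1.701454, 1.168250)
  k2: at (u, v) = (-0.493750, -0.075000), (du/dtau, dv/dtau) = (0.039927, -1.441587); Gamma_uuu = -0.267585, Gamma_uuv = -0.354916, Gamma_uvv = 0.679563, Gamma_vuu = 1.902942, Gamma_vuv = -0.204131, Gamma_vvv = -0.507786; k2 = (0.039927, -1.441587, -1.452680, 1.028736)
  k3: at (u, v) = (-0.498004, -0.072079), (du/dtau, dv/dtau) = (0.052366, -1.448563); Gamma_uuu = -0.266883, Gamma_uuv = -0.354915, Gamma_uvv = 0.681227, Gamma_vuu = 1.897108, Gamma_vuv = -0.205096, Gamma_vvv = -0.508232; k3 = (0.052366, -1.448563, -1.482555, 1.030124)
  k4: at (u, v) = (-0.494763, -0.144856), (du/dtau, dv/dtau) = (-0.023256, -1.396988); Gamma_uuu = -0.187563, Gamma_uuv = -0.353833, Gamma_uvv = 0.665788, Gamma_vuu = 1.862819, Gamma_vuv = -0.258154, Gamma_vvv = -0.460874; k4 = (-0.023256, -1.396988, -1.276244, 0.915195)
  Y <- Y + (h/6)(k1 + 2k2 + 2k3 + k4): u = -0.4952, v = -0.1446, du/dtau = -0.0225, dv/dtau = -1.3966
step 2:
  k1: at (u, v) = (-0.495228, -0.144621), (du/dtau, dv/dtau) = (-0.022469, -1.396647); Gamma_uuu = -0.187410, Gamma_uuv = -0.353844, Gamma_uvv = 0.665947, Gamma_vuu = 1.862163, Gamma_vuv = -0.258303, Gamma_vvv = -0.460852; k1 = (-0.022469, -1.396647, -1.276709, 0.914221)
  k2: at (u, v) = (-0.496351, -0.214454), (du/dtau, dv/dtau) = (-0.086305, -1.350936); Gamma_uuu = -0.114534, Gamma_uuv = -0.356355, Gamma_uvv = 0.654366, Gamma_vuu = 1.830129, Gamma_vuv = -0.307807, Gamma_vvv = -0.415243; k2 = (-0.086305, -1.350936, -1.110288, 0.815975)
  k3: at (u, v) = (-0.499543, -0.212168), (du/dtau, dv/dtau) = (-0.077984, -1.355849); Gamma_uuu = -0.114286, Gamma_uuv = -0.356471, Gamma_uvv = 0.655545, Gamma_vuu = 1.826070, Gamma_vuv = -0.308243, Gamma_vvv = -0.415449; k3 = (-0.077984, -1.355849, -1.129027, 0.817808)
  k4: at (u, v) = (-0.503026, -0.280206), (du/dtau, dv/dtau) = (-0.135372, -1.314866); Gamma_uuu = -0.047397, Gamma_uuv = -0.361994, Gamma_uvv = 0.646835, Gamma_vuu = 1.798103, Gamma_vuv = -0.354166, Gamma_vvv = -0.371288; k4 = (-0.135372, -1.314866, -0.988560, 0.735039)
  Y <- Y + (h/6)(k1 + 2k2 + 2k3 + k4): u = -0.5033, v = -0.2800, du/dtau = -0.1349, dv/dtau = -1.3147
step 3:
  k1: at (u, v) = (-0.503335, -0.280040), (du/dtau, dv/dtau) = (-0.134868, -1.314700); Gamma_uuu = -0.047331, Gamma_uuv = -0.362015, Gamma_uvv = 0.646939, Gamma_vuu = 1.797706, Gamma_vuv = -0.354233, Gamma_vvv = -0.371267; k1 = (-0.134868, -1.314700, -0.988954, 0.734631)
  k2: at (u, v) = (-0.510078, -0.345775), (du/dtau, dv/dtau) = (-0.184315, -1.277969); Gamma_uuu = 0.014647, Gamma_uuv = -0.370101, Gamma_uvv = 0.641242, Gamma_vuu = 1.771686, Gamma_vuv = -0.397330, Gamma_vvv = -0.328399; k2 = (-0.184315, -1.277969, -0.873422, 0.663335)
  k3: at (u, v) = (-0.512551, -0.343938), (du/dtau, dv/dtau) = (-0.178539, -1.281533); Gamma_uuu = 0.014679, Gamma_uuv = -0.370244, Gamma_uvv = 0.642123, Gamma_vuu = 1.768730, Gamma_vuv = -0.397498, Gamma_vvv = -0.328491; k3 = (-0.178539, -1.281533, -0.885619, 0.665007)
  k4: at (u, v) = (-0.521189, -0.408193), (du/dtau, dv/dtau) = (-0.223430, -1.248199); Gamma_uuu = 0.072181, Gamma_uuv = -0.380452, Gamma_uvv = 0.638780, Gamma_vuu = 1.745735, Gamma_vuv = -0.437879, Gamma_vvv = -0.286760; k4 = (-0.223430, -1.248199, -0.786619, 0.603860)
  Y <- Y + (h/6)(k1 + 2k2 + 2k3 + k4): u = -0.5214, v = -0.4081, du/dtau = -0.2231, dv/dtau = -1.2481
step 4:
  k1: at (u, v) = (-0.521402, -0.408071), (du/dtau, dv/dtau) = (-0.223095, -1.248114); Gamma_uuu = 0.072209, Gamma_uuv = -0.380472, Gamma_uvv = 0.638852, Gamma_vuu = 1.745481, Gamma_vuv = -0.437909, Gamma_vvv = -0.286743; k1 = (-0.223095, -1.248114, -0.786907, 0.603679)
  k2: at (u, v) = (-0.532556, -0.470477), (du/dtau, dv/dtau) = (-0.262441, -1.217930); Gamma_uuu = 0.125913, Gamma_uuv = -0.392528, Gamma_uvv = 0.637944, Gamma_vuu = 1.724107, Gamma_vuv = -0.476040, Gamma_vvv = -0.246025; k2 = (-0.262441, -1.217930, -0.704037, 0.550512)
  k3: at (u, v) = (-0.534524, -0.468968), (du/dtau, dv/dtau) = (-0.258297, -1.220588); Gamma_uuu = 0.125838, Gamma_uuv = -0.392667, Gamma_uvv = 0.638632, Gamma_vuu = 1.721874, Gamma_vuv = -0.476066, Gamma_vvv = -0.246062; k3 = (-0.258297, -1.220588, -0.712257, 0.551897)
  k4: at (u, v) = (-0.547231, -0.530130), (du/dtau, dv/dtau) = (-0.294321, -1.192924); Gamma_uuu = 0.176111, Gamma_uuv = -0.406248, Gamma_uvv = 0.639695, Gamma_vuu = 1.702803, Gamma_vuv = -0.512092, Gamma_vvv = -0.206271; k4 = (-0.294321, -1.192924, -0.640316, 0.505626)
  Y <- Y + (h/6)(k1 + 2k2 + 2k3 + k4): u = -0.5474, v = -0.5300, du/dtau = -0.2941, dv/dtau = -1.1929

Answer: u = -0.5474, v = -0.5300, du/dtau = -0.2941, dv/dtau = -1.1929


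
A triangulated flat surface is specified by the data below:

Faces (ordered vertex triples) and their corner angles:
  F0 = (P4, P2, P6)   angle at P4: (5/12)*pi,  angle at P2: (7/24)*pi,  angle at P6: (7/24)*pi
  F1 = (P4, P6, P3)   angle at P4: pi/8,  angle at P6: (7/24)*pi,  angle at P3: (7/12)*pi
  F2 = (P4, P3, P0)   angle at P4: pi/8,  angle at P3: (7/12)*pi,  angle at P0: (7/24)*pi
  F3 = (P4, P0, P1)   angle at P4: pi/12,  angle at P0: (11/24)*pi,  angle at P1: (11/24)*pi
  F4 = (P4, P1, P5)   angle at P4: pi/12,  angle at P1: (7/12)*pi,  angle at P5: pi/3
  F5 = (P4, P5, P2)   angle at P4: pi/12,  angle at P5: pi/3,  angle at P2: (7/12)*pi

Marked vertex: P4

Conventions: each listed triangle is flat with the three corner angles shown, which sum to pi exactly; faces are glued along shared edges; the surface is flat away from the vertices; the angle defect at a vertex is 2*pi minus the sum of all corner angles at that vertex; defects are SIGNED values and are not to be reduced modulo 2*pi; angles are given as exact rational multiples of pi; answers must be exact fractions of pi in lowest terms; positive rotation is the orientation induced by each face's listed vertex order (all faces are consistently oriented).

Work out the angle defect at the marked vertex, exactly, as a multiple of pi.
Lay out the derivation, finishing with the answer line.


Sum of corner angles at P4: (11/12)*pi
defect = 2*pi - (11/12)*pi

Answer: defect(P4) = (13/12)*pi


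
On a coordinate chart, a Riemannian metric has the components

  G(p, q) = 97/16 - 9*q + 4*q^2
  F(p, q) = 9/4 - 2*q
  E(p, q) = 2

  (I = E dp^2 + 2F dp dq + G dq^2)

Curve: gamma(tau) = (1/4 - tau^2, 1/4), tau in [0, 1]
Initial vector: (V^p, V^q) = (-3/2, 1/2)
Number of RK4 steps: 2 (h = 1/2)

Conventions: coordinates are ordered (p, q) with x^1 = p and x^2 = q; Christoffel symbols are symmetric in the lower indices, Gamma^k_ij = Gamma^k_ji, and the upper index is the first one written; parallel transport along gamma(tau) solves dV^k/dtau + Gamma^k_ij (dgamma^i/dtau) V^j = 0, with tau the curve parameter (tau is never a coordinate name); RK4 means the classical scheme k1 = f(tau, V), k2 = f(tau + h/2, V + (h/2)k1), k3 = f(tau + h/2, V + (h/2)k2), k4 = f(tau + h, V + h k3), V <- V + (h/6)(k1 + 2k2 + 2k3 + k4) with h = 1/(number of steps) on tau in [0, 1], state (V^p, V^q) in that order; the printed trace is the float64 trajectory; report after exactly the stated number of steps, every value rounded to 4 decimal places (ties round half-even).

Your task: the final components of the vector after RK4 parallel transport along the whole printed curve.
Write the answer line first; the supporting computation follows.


Answer: V^p = -1.5000, V^q = 0.5000

gamma'(tau) = (-2*tau, 0); f(tau, V)^k = -Gamma^k_ij(gamma(tau)) gamma'^i(tau) V^j; h = 1/2; intermediate values shown to 6 dp
curve data and Christoffel symbols at the stage parameters:
  tau = 0.000000: gamma = (0.250000, 0.250000), gamma' = (0.000000, 0.000000); Gamma_ppp = 0.000000, Gamma_ppq = 0.000000, Gamma_pqq = -0.395062, Gamma_qpp = 0.000000, Gamma_qpq = 0.000000, Gamma_qqq = -0.691358
  tau = 0.250000: gamma = (0.187500, 0.250000), gamma' = (-0.500000, 0.000000); Gamma_ppp = 0.000000, Gamma_ppq = 0.000000, Gamma_pqq = -0.395062, Gamma_qpp = 0.000000, Gamma_qpq = 0.000000, Gamma_qqq = -0.691358
  tau = 0.500000: gamma = (0.000000, 0.250000), gamma' = (-1.000000, 0.000000); Gamma_ppp = 0.000000, Gamma_ppq = 0.000000, Gamma_pqq = -0.395062, Gamma_qpp = 0.000000, Gamma_qpq = 0.000000, Gamma_qqq = -0.691358
  tau = 0.750000: gamma = (-0.312500, 0.250000), gamma' = (-1.500000, 0.000000); Gamma_ppp = 0.000000, Gamma_ppq = 0.000000, Gamma_pqq = -0.395062, Gamma_qpp = 0.000000, Gamma_qpq = 0.000000, Gamma_qqq = -0.691358
  tau = 1.000000: gamma = (-0.750000, 0.250000), gamma' = (-2.000000, 0.000000); Gamma_ppp = 0.000000, Gamma_ppq = 0.000000, Gamma_pqq = -0.395062, Gamma_qpp = 0.000000, Gamma_qpq = 0.000000, Gamma_qqq = -0.691358
step 0: V^p = -1.5000, V^q = 0.5000
step 1: k1 = (0.000000, 0.000000), k2 = (0.000000, 0.000000), k3 = (0.000000, 0.000000), k4 = (0.000000, 0.000000); V <- V + (h/6)(k1 + 2k2 + 2k3 + k4): V^p = -1.5000, V^q = 0.5000
step 2: k1 = (0.000000, 0.000000), k2 = (0.000000, 0.000000), k3 = (0.000000, 0.000000), k4 = (0.000000, 0.000000); V <- V + (h/6)(k1 + 2k2 + 2k3 + k4): V^p = -1.5000, V^q = 0.5000


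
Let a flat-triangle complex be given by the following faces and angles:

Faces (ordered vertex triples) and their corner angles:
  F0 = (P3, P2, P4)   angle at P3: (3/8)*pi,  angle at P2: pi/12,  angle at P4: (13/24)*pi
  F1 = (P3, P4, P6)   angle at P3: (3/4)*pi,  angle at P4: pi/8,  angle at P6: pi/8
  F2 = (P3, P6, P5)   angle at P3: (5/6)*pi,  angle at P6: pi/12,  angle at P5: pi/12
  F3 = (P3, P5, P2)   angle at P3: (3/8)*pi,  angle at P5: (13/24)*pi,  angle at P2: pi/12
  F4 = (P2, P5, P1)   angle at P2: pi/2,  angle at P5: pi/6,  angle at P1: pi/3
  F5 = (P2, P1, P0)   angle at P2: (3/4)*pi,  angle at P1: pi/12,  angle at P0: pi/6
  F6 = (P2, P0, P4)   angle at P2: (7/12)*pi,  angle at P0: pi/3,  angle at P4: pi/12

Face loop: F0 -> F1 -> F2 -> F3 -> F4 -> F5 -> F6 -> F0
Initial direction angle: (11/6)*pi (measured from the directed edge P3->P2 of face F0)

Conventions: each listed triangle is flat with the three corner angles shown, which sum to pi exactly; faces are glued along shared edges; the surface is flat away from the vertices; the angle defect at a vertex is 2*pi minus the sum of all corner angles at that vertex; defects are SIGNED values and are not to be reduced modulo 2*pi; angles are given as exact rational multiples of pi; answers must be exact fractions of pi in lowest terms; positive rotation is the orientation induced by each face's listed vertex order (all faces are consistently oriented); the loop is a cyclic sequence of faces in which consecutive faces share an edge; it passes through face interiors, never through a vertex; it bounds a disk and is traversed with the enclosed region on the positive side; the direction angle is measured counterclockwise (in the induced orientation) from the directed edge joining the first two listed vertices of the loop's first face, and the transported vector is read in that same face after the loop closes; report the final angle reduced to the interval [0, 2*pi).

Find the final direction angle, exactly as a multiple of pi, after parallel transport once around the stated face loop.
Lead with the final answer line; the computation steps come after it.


Answer: final direction angle = (3/2)*pi

enclosed vertex P2: corner angles sum to 2*pi, defect = 2*pi - 2*pi = 0
enclosed vertex P3: corner angles sum to (7/3)*pi, defect = 2*pi - (7/3)*pi = -pi/3
transport around the loop rotates by the sum of enclosed defects; add to the initial angle mod 2*pi
final angle = (11/6)*pi - pi/3 = (3/2)*pi (mod 2*pi)


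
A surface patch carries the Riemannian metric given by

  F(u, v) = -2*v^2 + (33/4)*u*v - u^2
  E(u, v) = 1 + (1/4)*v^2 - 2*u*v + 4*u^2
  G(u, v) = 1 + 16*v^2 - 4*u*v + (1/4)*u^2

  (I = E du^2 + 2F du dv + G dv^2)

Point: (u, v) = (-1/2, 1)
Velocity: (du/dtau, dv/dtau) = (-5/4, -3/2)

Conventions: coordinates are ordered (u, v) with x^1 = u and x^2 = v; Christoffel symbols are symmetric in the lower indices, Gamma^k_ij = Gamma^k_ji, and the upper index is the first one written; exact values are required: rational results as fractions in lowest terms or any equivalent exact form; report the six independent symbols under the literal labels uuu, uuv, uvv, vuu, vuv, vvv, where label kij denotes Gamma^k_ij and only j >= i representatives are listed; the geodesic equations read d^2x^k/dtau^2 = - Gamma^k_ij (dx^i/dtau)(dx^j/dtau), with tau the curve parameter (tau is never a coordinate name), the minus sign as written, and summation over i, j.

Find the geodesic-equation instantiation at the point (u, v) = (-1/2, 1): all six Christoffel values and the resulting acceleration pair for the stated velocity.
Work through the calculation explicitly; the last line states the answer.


E = 13/4, F = -51/8, G = 305/16 at the point
E_u = -6, E_v = 3/2, F_u = 37/4, F_v = -65/8, G_u = -17/4, G_v = 34
EG - F^2 = 341/16;  g^inv = (16/341) * [[305/16, 51/8], [51/8, 13/4]]
first-kind symbols [ij,l] = (1/2)(d_i g_jl + d_j g_il - d_l g_ij): [uu,u] = E_u/2 = -3, [uu,v] = F_u - E_v/2 = 17/2, [uv,u] = E_v/2 = 3/4, [uv,v] = G_u/2 = -17/8, [vv,u] = F_v - G_u/2 = -6, [vv,v] = G_v/2 = 17
Gamma^u_ij = (G*[ij,u] - F*[ij,v])/(EG - F^2), Gamma^v_ij = (E*[ij,v] - F*[ij,u])/(EG - F^2)
Gamma_uuu = -48/341, Gamma_uuv = 12/341, Gamma_uvv = -96/341, Gamma_vuu = 136/341, Gamma_vuv = -34/341, Gamma_vvv = 272/341
d^2u/dtau^2 = -(Gamma_uuu*(-5/4)^2 + 2*Gamma_uuv*(-5/4)*(-3/2) + Gamma_uvv*(-3/2)^2) = 246/341
d^2v/dtau^2 = -(Gamma_vuu*(-5/4)^2 + 2*Gamma_vuv*(-5/4)*(-3/2) + Gamma_vvv*(-3/2)^2) = -697/341

Answer: Gamma_uuu = -48/341, Gamma_uuv = 12/341, Gamma_uvv = -96/341, Gamma_vuu = 136/341, Gamma_vuv = -34/341, Gamma_vvv = 272/341; accelerations (d^2u/dtau^2, d^2v/dtau^2) = (246/341, -697/341)
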